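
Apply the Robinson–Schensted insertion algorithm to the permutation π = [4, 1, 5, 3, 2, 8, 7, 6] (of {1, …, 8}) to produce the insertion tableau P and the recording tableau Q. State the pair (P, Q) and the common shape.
P = [1, 2, 6] / [3, 5, 7] / [4, 8];  Q = [1, 3, 6] / [2, 4, 7] / [5, 8];  common shape = (3, 3, 2)

Row-insert the values π_1, π_2, … into P one at a time, bumping the leftmost entry strictly greater than the inserted value down to the next row. The recording tableau Q records, in position (i, j), the step at which that cell was added to P.
  Insert 4 (step 1): P = [4];  Q = [1]
  Insert 1 (step 2): P = [1] / [4];  Q = [1] / [2]
  Insert 5 (step 3): P = [1, 5] / [4];  Q = [1, 3] / [2]
  Insert 3 (step 4): P = [1, 3] / [4, 5];  Q = [1, 3] / [2, 4]
  Insert 2 (step 5): P = [1, 2] / [3, 5] / [4];  Q = [1, 3] / [2, 4] / [5]
  Insert 8 (step 6): P = [1, 2, 8] / [3, 5] / [4];  Q = [1, 3, 6] / [2, 4] / [5]
  Insert 7 (step 7): P = [1, 2, 7] / [3, 5, 8] / [4];  Q = [1, 3, 6] / [2, 4, 7] / [5]
  Insert 6 (step 8): P = [1, 2, 6] / [3, 5, 7] / [4, 8];  Q = [1, 3, 6] / [2, 4, 7] / [5, 8]
Final shape: (3, 3, 2).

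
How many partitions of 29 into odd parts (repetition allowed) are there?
p_odd(29) = 256

Enumerate partitions using only odd parts via the recurrence o(n, m) = o(n, m−2) + o(n−m, m) over odd m, starting from the largest odd part ≤ n. This gives p_odd(29) = 256. (Euler's theorem: equals the count of distinct-part partitions.)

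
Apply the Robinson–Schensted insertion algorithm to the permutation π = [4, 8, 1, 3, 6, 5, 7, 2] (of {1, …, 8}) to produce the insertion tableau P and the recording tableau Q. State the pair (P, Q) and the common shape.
P = [1, 2, 5, 7] / [3, 6] / [4] / [8];  Q = [1, 2, 5, 7] / [3, 4] / [6] / [8];  common shape = (4, 2, 1, 1)

Row-insert the values π_1, π_2, … into P one at a time, bumping the leftmost entry strictly greater than the inserted value down to the next row. The recording tableau Q records, in position (i, j), the step at which that cell was added to P.
  Insert 4 (step 1): P = [4];  Q = [1]
  Insert 8 (step 2): P = [4, 8];  Q = [1, 2]
  Insert 1 (step 3): P = [1, 8] / [4];  Q = [1, 2] / [3]
  Insert 3 (step 4): P = [1, 3] / [4, 8];  Q = [1, 2] / [3, 4]
  Insert 6 (step 5): P = [1, 3, 6] / [4, 8];  Q = [1, 2, 5] / [3, 4]
  Insert 5 (step 6): P = [1, 3, 5] / [4, 6] / [8];  Q = [1, 2, 5] / [3, 4] / [6]
  Insert 7 (step 7): P = [1, 3, 5, 7] / [4, 6] / [8];  Q = [1, 2, 5, 7] / [3, 4] / [6]
  Insert 2 (step 8): P = [1, 2, 5, 7] / [3, 6] / [4] / [8];  Q = [1, 2, 5, 7] / [3, 4] / [6] / [8]
Final shape: (4, 2, 1, 1).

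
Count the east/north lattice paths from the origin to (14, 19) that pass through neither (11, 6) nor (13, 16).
Number of paths = 543690244

Inclusion–exclusion. Total paths: C(33, 14) = 818809200. Through P₁: C(17, 11)·C(16, 3) = 6930560. Through P₂: C(29, 13)·C(4, 1) = 271455660. Since P₁ is strictly southwest of P₂, a monotone path through both must visit P₁ then P₂; paths through both = C(17, 11)·C(12, 2)·C(4, 1) = 3267264. Avoid both = 818809200 − 6930560 − 271455660 + 3267264 = 543690244.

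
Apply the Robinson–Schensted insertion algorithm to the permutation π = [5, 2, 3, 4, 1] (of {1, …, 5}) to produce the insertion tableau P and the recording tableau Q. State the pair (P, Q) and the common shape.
P = [1, 3, 4] / [2] / [5];  Q = [1, 3, 4] / [2] / [5];  common shape = (3, 1, 1)

Row-insert the values π_1, π_2, … into P one at a time, bumping the leftmost entry strictly greater than the inserted value down to the next row. The recording tableau Q records, in position (i, j), the step at which that cell was added to P.
  Insert 5 (step 1): P = [5];  Q = [1]
  Insert 2 (step 2): P = [2] / [5];  Q = [1] / [2]
  Insert 3 (step 3): P = [2, 3] / [5];  Q = [1, 3] / [2]
  Insert 4 (step 4): P = [2, 3, 4] / [5];  Q = [1, 3, 4] / [2]
  Insert 1 (step 5): P = [1, 3, 4] / [2] / [5];  Q = [1, 3, 4] / [2] / [5]
Final shape: (3, 1, 1).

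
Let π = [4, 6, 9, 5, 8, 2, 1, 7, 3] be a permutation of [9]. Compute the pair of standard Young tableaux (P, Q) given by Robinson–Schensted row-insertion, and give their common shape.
P = [1, 3, 7] / [2, 5] / [4, 8] / [6, 9];  Q = [1, 2, 3] / [4, 5] / [6, 8] / [7, 9];  common shape = (3, 2, 2, 2)

Row-insert the values π_1, π_2, … into P one at a time, bumping the leftmost entry strictly greater than the inserted value down to the next row. The recording tableau Q records, in position (i, j), the step at which that cell was added to P.
  Insert 4 (step 1): P = [4];  Q = [1]
  Insert 6 (step 2): P = [4, 6];  Q = [1, 2]
  Insert 9 (step 3): P = [4, 6, 9];  Q = [1, 2, 3]
  Insert 5 (step 4): P = [4, 5, 9] / [6];  Q = [1, 2, 3] / [4]
  Insert 8 (step 5): P = [4, 5, 8] / [6, 9];  Q = [1, 2, 3] / [4, 5]
  Insert 2 (step 6): P = [2, 5, 8] / [4, 9] / [6];  Q = [1, 2, 3] / [4, 5] / [6]
  Insert 1 (step 7): P = [1, 5, 8] / [2, 9] / [4] / [6];  Q = [1, 2, 3] / [4, 5] / [6] / [7]
  Insert 7 (step 8): P = [1, 5, 7] / [2, 8] / [4, 9] / [6];  Q = [1, 2, 3] / [4, 5] / [6, 8] / [7]
  Insert 3 (step 9): P = [1, 3, 7] / [2, 5] / [4, 8] / [6, 9];  Q = [1, 2, 3] / [4, 5] / [6, 8] / [7, 9]
Final shape: (3, 2, 2, 2).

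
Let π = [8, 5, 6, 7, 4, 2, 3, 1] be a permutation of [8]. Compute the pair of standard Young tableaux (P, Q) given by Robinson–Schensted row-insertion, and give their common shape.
P = [1, 3, 7] / [2, 6] / [4] / [5] / [8];  Q = [1, 3, 4] / [2, 7] / [5] / [6] / [8];  common shape = (3, 2, 1, 1, 1)

Row-insert the values π_1, π_2, … into P one at a time, bumping the leftmost entry strictly greater than the inserted value down to the next row. The recording tableau Q records, in position (i, j), the step at which that cell was added to P.
  Insert 8 (step 1): P = [8];  Q = [1]
  Insert 5 (step 2): P = [5] / [8];  Q = [1] / [2]
  Insert 6 (step 3): P = [5, 6] / [8];  Q = [1, 3] / [2]
  Insert 7 (step 4): P = [5, 6, 7] / [8];  Q = [1, 3, 4] / [2]
  Insert 4 (step 5): P = [4, 6, 7] / [5] / [8];  Q = [1, 3, 4] / [2] / [5]
  Insert 2 (step 6): P = [2, 6, 7] / [4] / [5] / [8];  Q = [1, 3, 4] / [2] / [5] / [6]
  Insert 3 (step 7): P = [2, 3, 7] / [4, 6] / [5] / [8];  Q = [1, 3, 4] / [2, 7] / [5] / [6]
  Insert 1 (step 8): P = [1, 3, 7] / [2, 6] / [4] / [5] / [8];  Q = [1, 3, 4] / [2, 7] / [5] / [6] / [8]
Final shape: (3, 2, 1, 1, 1).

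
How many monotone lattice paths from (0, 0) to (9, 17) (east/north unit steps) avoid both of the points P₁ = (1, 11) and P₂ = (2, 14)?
Number of paths = 3079874

Inclusion–exclusion. Total paths: C(26, 9) = 3124550. Through P₁: C(12, 1)·C(14, 8) = 36036. Through P₂: C(16, 2)·C(10, 7) = 14400. Since P₁ is strictly southwest of P₂, a monotone path through both must visit P₁ then P₂; paths through both = C(12, 1)·C(4, 1)·C(10, 7) = 5760. Avoid both = 3124550 − 36036 − 14400 + 5760 = 3079874.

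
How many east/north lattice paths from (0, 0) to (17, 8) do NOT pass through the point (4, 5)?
Number of paths = 1011015

Total paths from (0, 0) to (17, 8): C(25, 17) = 1081575. Paths through (4, 5): (paths (0, 0) → (4, 5)) × (paths (4, 5) → (17, 8)) = C(9, 4) · C(16, 13) = 126 · 560 = 70560. Avoidance count = 1081575 − 70560 = 1011015.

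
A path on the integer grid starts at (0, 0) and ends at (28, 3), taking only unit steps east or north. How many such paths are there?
Number of paths = 4495

A monotone lattice path from (0, 0) to (28, 3) consists of 28 east steps and 3 north steps in some order, so it is determined by which 28 of the 31 steps are east. The count is C(31, 28) = 4495.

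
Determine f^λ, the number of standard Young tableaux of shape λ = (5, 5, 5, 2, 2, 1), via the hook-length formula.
# SYT of shape (5, 5, 5, 2, 2, 1) = 48498450

Hook-length formula: f^λ = n! / Π hook(c), product over all cells c of the Young diagram. For λ = (5, 5, 5, 2, 2, 1), n = 20 boxes. Hook lengths by row (left-to-right, top-to-bottom): [10, 8, 5, 4, 3]; [9, 7, 4, 3, 2]; [8, 6, 3, 2, 1]; [4, 2]; [3, 1]; [1]. Product of hooks = 50164531200. So f^λ = 20! / 50164531200 = 2432902008176640000 / 50164531200 = 48498450.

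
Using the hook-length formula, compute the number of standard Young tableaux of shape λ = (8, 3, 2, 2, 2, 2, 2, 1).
# SYT of shape (8, 3, 2, 2, 2, 2, 2, 1) = 360188928

Hook-length formula: f^λ = n! / Π hook(c), product over all cells c of the Young diagram. For λ = (8, 3, 2, 2, 2, 2, 2, 1), n = 22 boxes. Hook lengths by row (left-to-right, top-to-bottom): [15, 13, 7, 5, 4, 3, 2, 1]; [9, 7, 1]; [7, 5]; [6, 4]; [5, 3]; [4, 2]; [3, 1]; [1]. Product of hooks = 3120586560000. So f^λ = 22! / 3120586560000 = 1124000727777607680000 / 3120586560000 = 360188928.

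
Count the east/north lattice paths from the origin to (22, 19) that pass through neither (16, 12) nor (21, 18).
Number of paths = 95850352260

Inclusion–exclusion. Total paths: C(41, 22) = 244662670200. Through P₁: C(28, 16)·C(13, 6) = 52203731580. Through P₂: C(39, 21)·C(2, 1) = 124718287980. Since P₁ is strictly southwest of P₂, a monotone path through both must visit P₁ then P₂; paths through both = C(28, 16)·C(11, 5)·C(2, 1) = 28109701620. Avoid both = 244662670200 − 52203731580 − 124718287980 + 28109701620 = 95850352260.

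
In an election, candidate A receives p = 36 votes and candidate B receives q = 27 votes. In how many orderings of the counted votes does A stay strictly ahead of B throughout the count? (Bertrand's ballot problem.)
Strict-lead orderings = 69923143311577493

Total orderings of the 63 votes with 36 for A: C(63, 36) = 489462003181042451. By the Bertrand ballot formula (Cycle Lemma / reflection principle), the number of orderings in which A is strictly ahead of B throughout is (p − q)/(p + q) · C(p + q, p) = (36 − 27)/(36 + 27) · 489462003181042451 = 69923143311577493.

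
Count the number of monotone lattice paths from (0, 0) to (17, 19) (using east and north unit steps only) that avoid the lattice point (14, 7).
Number of paths = 8544589200

Total paths from (0, 0) to (17, 19): C(36, 17) = 8597496600. Paths through (14, 7): (paths (0, 0) → (14, 7)) × (paths (14, 7) → (17, 19)) = C(21, 14) · C(15, 3) = 116280 · 455 = 52907400. Avoidance count = 8597496600 − 52907400 = 8544589200.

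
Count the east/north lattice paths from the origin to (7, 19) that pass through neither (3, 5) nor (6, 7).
Number of paths = 471412

Inclusion–exclusion. Total paths: C(26, 7) = 657800. Through P₁: C(8, 3)·C(18, 4) = 171360. Through P₂: C(13, 6)·C(13, 1) = 22308. Since P₁ is strictly southwest of P₂, a monotone path through both must visit P₁ then P₂; paths through both = C(8, 3)·C(5, 3)·C(13, 1) = 7280. Avoid both = 657800 − 171360 − 22308 + 7280 = 471412.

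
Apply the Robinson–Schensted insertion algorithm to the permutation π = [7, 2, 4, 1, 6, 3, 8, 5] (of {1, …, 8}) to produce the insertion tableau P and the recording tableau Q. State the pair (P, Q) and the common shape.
P = [1, 3, 5, 8] / [2, 4, 6] / [7];  Q = [1, 3, 5, 7] / [2, 6, 8] / [4];  common shape = (4, 3, 1)

Row-insert the values π_1, π_2, … into P one at a time, bumping the leftmost entry strictly greater than the inserted value down to the next row. The recording tableau Q records, in position (i, j), the step at which that cell was added to P.
  Insert 7 (step 1): P = [7];  Q = [1]
  Insert 2 (step 2): P = [2] / [7];  Q = [1] / [2]
  Insert 4 (step 3): P = [2, 4] / [7];  Q = [1, 3] / [2]
  Insert 1 (step 4): P = [1, 4] / [2] / [7];  Q = [1, 3] / [2] / [4]
  Insert 6 (step 5): P = [1, 4, 6] / [2] / [7];  Q = [1, 3, 5] / [2] / [4]
  Insert 3 (step 6): P = [1, 3, 6] / [2, 4] / [7];  Q = [1, 3, 5] / [2, 6] / [4]
  Insert 8 (step 7): P = [1, 3, 6, 8] / [2, 4] / [7];  Q = [1, 3, 5, 7] / [2, 6] / [4]
  Insert 5 (step 8): P = [1, 3, 5, 8] / [2, 4, 6] / [7];  Q = [1, 3, 5, 7] / [2, 6, 8] / [4]
Final shape: (4, 3, 1).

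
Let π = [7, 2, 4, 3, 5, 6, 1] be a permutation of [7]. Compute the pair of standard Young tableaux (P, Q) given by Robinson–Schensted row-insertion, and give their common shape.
P = [1, 3, 5, 6] / [2] / [4] / [7];  Q = [1, 3, 5, 6] / [2] / [4] / [7];  common shape = (4, 1, 1, 1)

Row-insert the values π_1, π_2, … into P one at a time, bumping the leftmost entry strictly greater than the inserted value down to the next row. The recording tableau Q records, in position (i, j), the step at which that cell was added to P.
  Insert 7 (step 1): P = [7];  Q = [1]
  Insert 2 (step 2): P = [2] / [7];  Q = [1] / [2]
  Insert 4 (step 3): P = [2, 4] / [7];  Q = [1, 3] / [2]
  Insert 3 (step 4): P = [2, 3] / [4] / [7];  Q = [1, 3] / [2] / [4]
  Insert 5 (step 5): P = [2, 3, 5] / [4] / [7];  Q = [1, 3, 5] / [2] / [4]
  Insert 6 (step 6): P = [2, 3, 5, 6] / [4] / [7];  Q = [1, 3, 5, 6] / [2] / [4]
  Insert 1 (step 7): P = [1, 3, 5, 6] / [2] / [4] / [7];  Q = [1, 3, 5, 6] / [2] / [4] / [7]
Final shape: (4, 1, 1, 1).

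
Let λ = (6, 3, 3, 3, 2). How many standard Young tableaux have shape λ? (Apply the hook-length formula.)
# SYT of shape (6, 3, 3, 3, 2) = 1089088

Hook-length formula: f^λ = n! / Π hook(c), product over all cells c of the Young diagram. For λ = (6, 3, 3, 3, 2), n = 17 boxes. Hook lengths by row (left-to-right, top-to-bottom): [10, 9, 7, 3, 2, 1]; [6, 5, 3]; [5, 4, 2]; [4, 3, 1]; [2, 1]. Product of hooks = 326592000. So f^λ = 17! / 326592000 = 355687428096000 / 326592000 = 1089088.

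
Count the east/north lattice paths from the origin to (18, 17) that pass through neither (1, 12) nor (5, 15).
Number of paths = 4535645163

Inclusion–exclusion. Total paths: C(35, 18) = 4537567650. Through P₁: C(13, 1)·C(22, 17) = 342342. Through P₂: C(20, 5)·C(15, 13) = 1627920. Since P₁ is strictly southwest of P₂, a monotone path through both must visit P₁ then P₂; paths through both = C(13, 1)·C(7, 4)·C(15, 13) = 47775. Avoid both = 4537567650 − 342342 − 1627920 + 47775 = 4535645163.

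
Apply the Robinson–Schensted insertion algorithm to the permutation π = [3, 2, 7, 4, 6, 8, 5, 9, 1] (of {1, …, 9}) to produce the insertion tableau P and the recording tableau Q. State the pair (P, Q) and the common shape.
P = [1, 4, 5, 8, 9] / [2, 6] / [3] / [7];  Q = [1, 3, 5, 6, 8] / [2, 4] / [7] / [9];  common shape = (5, 2, 1, 1)

Row-insert the values π_1, π_2, … into P one at a time, bumping the leftmost entry strictly greater than the inserted value down to the next row. The recording tableau Q records, in position (i, j), the step at which that cell was added to P.
  Insert 3 (step 1): P = [3];  Q = [1]
  Insert 2 (step 2): P = [2] / [3];  Q = [1] / [2]
  Insert 7 (step 3): P = [2, 7] / [3];  Q = [1, 3] / [2]
  Insert 4 (step 4): P = [2, 4] / [3, 7];  Q = [1, 3] / [2, 4]
  Insert 6 (step 5): P = [2, 4, 6] / [3, 7];  Q = [1, 3, 5] / [2, 4]
  Insert 8 (step 6): P = [2, 4, 6, 8] / [3, 7];  Q = [1, 3, 5, 6] / [2, 4]
  Insert 5 (step 7): P = [2, 4, 5, 8] / [3, 6] / [7];  Q = [1, 3, 5, 6] / [2, 4] / [7]
  Insert 9 (step 8): P = [2, 4, 5, 8, 9] / [3, 6] / [7];  Q = [1, 3, 5, 6, 8] / [2, 4] / [7]
  Insert 1 (step 9): P = [1, 4, 5, 8, 9] / [2, 6] / [3] / [7];  Q = [1, 3, 5, 6, 8] / [2, 4] / [7] / [9]
Final shape: (5, 2, 1, 1).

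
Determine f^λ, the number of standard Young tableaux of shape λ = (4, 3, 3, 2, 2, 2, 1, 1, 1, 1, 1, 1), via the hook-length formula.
# SYT of shape (4, 3, 3, 2, 2, 2, 1, 1, 1, 1, 1, 1) = 80432814

Hook-length formula: f^λ = n! / Π hook(c), product over all cells c of the Young diagram. For λ = (4, 3, 3, 2, 2, 2, 1, 1, 1, 1, 1, 1), n = 22 boxes. Hook lengths by row (left-to-right, top-to-bottom): [15, 8, 4, 1]; [13, 6, 2]; [12, 5, 1]; [10, 3]; [9, 2]; [8, 1]; [6]; [5]; [4]; [3]; [2]; [1]. Product of hooks = 13974405120000. So f^λ = 22! / 13974405120000 = 1124000727777607680000 / 13974405120000 = 80432814.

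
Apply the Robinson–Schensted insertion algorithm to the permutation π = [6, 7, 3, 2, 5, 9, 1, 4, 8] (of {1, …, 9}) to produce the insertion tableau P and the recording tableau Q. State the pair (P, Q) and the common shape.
P = [1, 4, 8] / [2, 5, 9] / [3, 7] / [6];  Q = [1, 2, 6] / [3, 5, 9] / [4, 8] / [7];  common shape = (3, 3, 2, 1)

Row-insert the values π_1, π_2, … into P one at a time, bumping the leftmost entry strictly greater than the inserted value down to the next row. The recording tableau Q records, in position (i, j), the step at which that cell was added to P.
  Insert 6 (step 1): P = [6];  Q = [1]
  Insert 7 (step 2): P = [6, 7];  Q = [1, 2]
  Insert 3 (step 3): P = [3, 7] / [6];  Q = [1, 2] / [3]
  Insert 2 (step 4): P = [2, 7] / [3] / [6];  Q = [1, 2] / [3] / [4]
  Insert 5 (step 5): P = [2, 5] / [3, 7] / [6];  Q = [1, 2] / [3, 5] / [4]
  Insert 9 (step 6): P = [2, 5, 9] / [3, 7] / [6];  Q = [1, 2, 6] / [3, 5] / [4]
  Insert 1 (step 7): P = [1, 5, 9] / [2, 7] / [3] / [6];  Q = [1, 2, 6] / [3, 5] / [4] / [7]
  Insert 4 (step 8): P = [1, 4, 9] / [2, 5] / [3, 7] / [6];  Q = [1, 2, 6] / [3, 5] / [4, 8] / [7]
  Insert 8 (step 9): P = [1, 4, 8] / [2, 5, 9] / [3, 7] / [6];  Q = [1, 2, 6] / [3, 5, 9] / [4, 8] / [7]
Final shape: (3, 3, 2, 1).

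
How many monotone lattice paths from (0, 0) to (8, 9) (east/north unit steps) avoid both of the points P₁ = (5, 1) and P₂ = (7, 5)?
Number of paths = 19810

Inclusion–exclusion. Total paths: C(17, 8) = 24310. Through P₁: C(6, 5)·C(11, 3) = 990. Through P₂: C(12, 7)·C(5, 1) = 3960. Since P₁ is strictly southwest of P₂, a monotone path through both must visit P₁ then P₂; paths through both = C(6, 5)·C(6, 2)·C(5, 1) = 450. Avoid both = 24310 − 990 − 3960 + 450 = 19810.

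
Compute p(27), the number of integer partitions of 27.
p(27) = 3010

Compute p(n) via the recurrence p(n, m) = p(n, m−1) + p(n−m, m), where p(n, m) counts partitions of n with all parts ≤ m and p(n) = p(n, n). The base cases are p(0, m) = 1 and p(n, 0) = 0 for n > 0. Filling the table yields p(27) = 3010. (Euler's pentagonal recurrence is an alternative.)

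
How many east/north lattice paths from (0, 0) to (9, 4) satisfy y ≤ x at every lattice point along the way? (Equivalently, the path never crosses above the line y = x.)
Number of paths = 429

By the reflection principle (André's argument), the number of monotone paths to (9, 4) with n ≤ m that never go above y = x is C(13, 9) − C(13, 10) = 715 − 286 = 429.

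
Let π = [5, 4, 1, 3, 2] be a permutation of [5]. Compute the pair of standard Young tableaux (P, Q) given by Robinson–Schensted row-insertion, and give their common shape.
P = [1, 2] / [3] / [4] / [5];  Q = [1, 4] / [2] / [3] / [5];  common shape = (2, 1, 1, 1)

Row-insert the values π_1, π_2, … into P one at a time, bumping the leftmost entry strictly greater than the inserted value down to the next row. The recording tableau Q records, in position (i, j), the step at which that cell was added to P.
  Insert 5 (step 1): P = [5];  Q = [1]
  Insert 4 (step 2): P = [4] / [5];  Q = [1] / [2]
  Insert 1 (step 3): P = [1] / [4] / [5];  Q = [1] / [2] / [3]
  Insert 3 (step 4): P = [1, 3] / [4] / [5];  Q = [1, 4] / [2] / [3]
  Insert 2 (step 5): P = [1, 2] / [3] / [4] / [5];  Q = [1, 4] / [2] / [3] / [5]
Final shape: (2, 1, 1, 1).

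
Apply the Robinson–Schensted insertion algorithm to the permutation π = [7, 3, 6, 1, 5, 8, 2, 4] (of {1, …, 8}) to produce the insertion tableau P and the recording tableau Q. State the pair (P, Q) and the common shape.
P = [1, 2, 4] / [3, 5, 8] / [6] / [7];  Q = [1, 3, 6] / [2, 5, 8] / [4] / [7];  common shape = (3, 3, 1, 1)

Row-insert the values π_1, π_2, … into P one at a time, bumping the leftmost entry strictly greater than the inserted value down to the next row. The recording tableau Q records, in position (i, j), the step at which that cell was added to P.
  Insert 7 (step 1): P = [7];  Q = [1]
  Insert 3 (step 2): P = [3] / [7];  Q = [1] / [2]
  Insert 6 (step 3): P = [3, 6] / [7];  Q = [1, 3] / [2]
  Insert 1 (step 4): P = [1, 6] / [3] / [7];  Q = [1, 3] / [2] / [4]
  Insert 5 (step 5): P = [1, 5] / [3, 6] / [7];  Q = [1, 3] / [2, 5] / [4]
  Insert 8 (step 6): P = [1, 5, 8] / [3, 6] / [7];  Q = [1, 3, 6] / [2, 5] / [4]
  Insert 2 (step 7): P = [1, 2, 8] / [3, 5] / [6] / [7];  Q = [1, 3, 6] / [2, 5] / [4] / [7]
  Insert 4 (step 8): P = [1, 2, 4] / [3, 5, 8] / [6] / [7];  Q = [1, 3, 6] / [2, 5, 8] / [4] / [7]
Final shape: (3, 3, 1, 1).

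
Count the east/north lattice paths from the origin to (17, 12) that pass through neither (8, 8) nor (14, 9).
Number of paths = 28151885

Inclusion–exclusion. Total paths: C(29, 17) = 51895935. Through P₁: C(16, 8)·C(13, 9) = 9202050. Through P₂: C(23, 14)·C(6, 3) = 16343800. Since P₁ is strictly southwest of P₂, a monotone path through both must visit P₁ then P₂; paths through both = C(16, 8)·C(7, 6)·C(6, 3) = 1801800. Avoid both = 51895935 − 9202050 − 16343800 + 1801800 = 28151885.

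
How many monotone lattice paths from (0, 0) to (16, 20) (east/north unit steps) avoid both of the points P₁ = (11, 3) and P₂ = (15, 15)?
Number of paths = 6371556294

Inclusion–exclusion. Total paths: C(36, 16) = 7307872110. Through P₁: C(14, 11)·C(22, 5) = 9585576. Through P₂: C(30, 15)·C(6, 1) = 930705120. Since P₁ is strictly southwest of P₂, a monotone path through both must visit P₁ then P₂; paths through both = C(14, 11)·C(16, 4)·C(6, 1) = 3974880. Avoid both = 7307872110 − 9585576 − 930705120 + 3974880 = 6371556294.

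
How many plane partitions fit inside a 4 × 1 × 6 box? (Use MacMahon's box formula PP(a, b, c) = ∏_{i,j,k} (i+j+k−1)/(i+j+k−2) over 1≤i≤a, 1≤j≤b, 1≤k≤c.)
PP(4, 1, 6) = 210

Evaluate the triple product over i = 1..4, j = 1..1, k = 1..6. The factors are (2/1) · (3/2) · (4/3) · (5/4) · (6/5) · (7/6) · (3/2) · (4/3) · … (24 factors total). The numerators and denominators telescope so the product is an integer; carrying out the multiplication exactly gives PP(4, 1, 6) = 210.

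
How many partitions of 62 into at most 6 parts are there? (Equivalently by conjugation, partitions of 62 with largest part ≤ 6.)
p(62, parts ≤ 6) = 22856

Use the recurrence p(n, m) = p(n, m−1) + p(n−m, m): either the largest part is < m (count p(n, m−1)) or the largest part is exactly m (remove one copy of m, count p(n−m, m)). With p(0, ·) = 1 this gives p(62, parts ≤ 6) = 22856. (By conjugating Young diagrams, this also counts partitions of 62 into at most 6 parts.)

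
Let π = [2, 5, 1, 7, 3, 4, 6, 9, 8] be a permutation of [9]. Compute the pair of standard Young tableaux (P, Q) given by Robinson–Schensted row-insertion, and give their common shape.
P = [1, 3, 4, 6, 8] / [2, 5, 7, 9];  Q = [1, 2, 4, 7, 8] / [3, 5, 6, 9];  common shape = (5, 4)

Row-insert the values π_1, π_2, … into P one at a time, bumping the leftmost entry strictly greater than the inserted value down to the next row. The recording tableau Q records, in position (i, j), the step at which that cell was added to P.
  Insert 2 (step 1): P = [2];  Q = [1]
  Insert 5 (step 2): P = [2, 5];  Q = [1, 2]
  Insert 1 (step 3): P = [1, 5] / [2];  Q = [1, 2] / [3]
  Insert 7 (step 4): P = [1, 5, 7] / [2];  Q = [1, 2, 4] / [3]
  Insert 3 (step 5): P = [1, 3, 7] / [2, 5];  Q = [1, 2, 4] / [3, 5]
  Insert 4 (step 6): P = [1, 3, 4] / [2, 5, 7];  Q = [1, 2, 4] / [3, 5, 6]
  Insert 6 (step 7): P = [1, 3, 4, 6] / [2, 5, 7];  Q = [1, 2, 4, 7] / [3, 5, 6]
  Insert 9 (step 8): P = [1, 3, 4, 6, 9] / [2, 5, 7];  Q = [1, 2, 4, 7, 8] / [3, 5, 6]
  Insert 8 (step 9): P = [1, 3, 4, 6, 8] / [2, 5, 7, 9];  Q = [1, 2, 4, 7, 8] / [3, 5, 6, 9]
Final shape: (5, 4).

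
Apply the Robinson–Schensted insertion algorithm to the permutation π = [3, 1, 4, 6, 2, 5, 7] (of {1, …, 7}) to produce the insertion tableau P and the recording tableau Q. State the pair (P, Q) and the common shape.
P = [1, 2, 5, 7] / [3, 4, 6];  Q = [1, 3, 4, 7] / [2, 5, 6];  common shape = (4, 3)

Row-insert the values π_1, π_2, … into P one at a time, bumping the leftmost entry strictly greater than the inserted value down to the next row. The recording tableau Q records, in position (i, j), the step at which that cell was added to P.
  Insert 3 (step 1): P = [3];  Q = [1]
  Insert 1 (step 2): P = [1] / [3];  Q = [1] / [2]
  Insert 4 (step 3): P = [1, 4] / [3];  Q = [1, 3] / [2]
  Insert 6 (step 4): P = [1, 4, 6] / [3];  Q = [1, 3, 4] / [2]
  Insert 2 (step 5): P = [1, 2, 6] / [3, 4];  Q = [1, 3, 4] / [2, 5]
  Insert 5 (step 6): P = [1, 2, 5] / [3, 4, 6];  Q = [1, 3, 4] / [2, 5, 6]
  Insert 7 (step 7): P = [1, 2, 5, 7] / [3, 4, 6];  Q = [1, 3, 4, 7] / [2, 5, 6]
Final shape: (4, 3).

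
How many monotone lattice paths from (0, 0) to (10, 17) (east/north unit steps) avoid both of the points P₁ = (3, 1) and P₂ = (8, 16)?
Number of paths = 5435292

Inclusion–exclusion. Total paths: C(27, 10) = 8436285. Through P₁: C(4, 3)·C(23, 7) = 980628. Through P₂: C(24, 8)·C(3, 2) = 2206413. Since P₁ is strictly southwest of P₂, a monotone path through both must visit P₁ then P₂; paths through both = C(4, 3)·C(20, 5)·C(3, 2) = 186048. Avoid both = 8436285 − 980628 − 2206413 + 186048 = 5435292.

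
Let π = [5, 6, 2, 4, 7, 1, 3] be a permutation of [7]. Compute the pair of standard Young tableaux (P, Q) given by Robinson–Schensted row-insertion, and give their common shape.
P = [1, 3, 7] / [2, 4] / [5, 6];  Q = [1, 2, 5] / [3, 4] / [6, 7];  common shape = (3, 2, 2)

Row-insert the values π_1, π_2, … into P one at a time, bumping the leftmost entry strictly greater than the inserted value down to the next row. The recording tableau Q records, in position (i, j), the step at which that cell was added to P.
  Insert 5 (step 1): P = [5];  Q = [1]
  Insert 6 (step 2): P = [5, 6];  Q = [1, 2]
  Insert 2 (step 3): P = [2, 6] / [5];  Q = [1, 2] / [3]
  Insert 4 (step 4): P = [2, 4] / [5, 6];  Q = [1, 2] / [3, 4]
  Insert 7 (step 5): P = [2, 4, 7] / [5, 6];  Q = [1, 2, 5] / [3, 4]
  Insert 1 (step 6): P = [1, 4, 7] / [2, 6] / [5];  Q = [1, 2, 5] / [3, 4] / [6]
  Insert 3 (step 7): P = [1, 3, 7] / [2, 4] / [5, 6];  Q = [1, 2, 5] / [3, 4] / [6, 7]
Final shape: (3, 2, 2).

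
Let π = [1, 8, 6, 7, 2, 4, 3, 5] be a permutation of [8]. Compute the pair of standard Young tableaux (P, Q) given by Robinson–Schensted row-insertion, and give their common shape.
P = [1, 2, 3, 5] / [4, 7] / [6] / [8];  Q = [1, 2, 4, 8] / [3, 6] / [5] / [7];  common shape = (4, 2, 1, 1)

Row-insert the values π_1, π_2, … into P one at a time, bumping the leftmost entry strictly greater than the inserted value down to the next row. The recording tableau Q records, in position (i, j), the step at which that cell was added to P.
  Insert 1 (step 1): P = [1];  Q = [1]
  Insert 8 (step 2): P = [1, 8];  Q = [1, 2]
  Insert 6 (step 3): P = [1, 6] / [8];  Q = [1, 2] / [3]
  Insert 7 (step 4): P = [1, 6, 7] / [8];  Q = [1, 2, 4] / [3]
  Insert 2 (step 5): P = [1, 2, 7] / [6] / [8];  Q = [1, 2, 4] / [3] / [5]
  Insert 4 (step 6): P = [1, 2, 4] / [6, 7] / [8];  Q = [1, 2, 4] / [3, 6] / [5]
  Insert 3 (step 7): P = [1, 2, 3] / [4, 7] / [6] / [8];  Q = [1, 2, 4] / [3, 6] / [5] / [7]
  Insert 5 (step 8): P = [1, 2, 3, 5] / [4, 7] / [6] / [8];  Q = [1, 2, 4, 8] / [3, 6] / [5] / [7]
Final shape: (4, 2, 1, 1).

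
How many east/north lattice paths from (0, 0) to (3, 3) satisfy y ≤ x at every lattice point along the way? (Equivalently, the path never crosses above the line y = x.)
Number of paths = 5

By the reflection principle (André's argument), the number of monotone paths to (3, 3) with n ≤ m that never go above y = x is C(6, 3) − C(6, 4) = 20 − 15 = 5.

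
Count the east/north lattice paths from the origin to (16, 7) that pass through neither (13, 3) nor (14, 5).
Number of paths = 165869

Inclusion–exclusion. Total paths: C(23, 16) = 245157. Through P₁: C(16, 13)·C(7, 3) = 19600. Through P₂: C(19, 14)·C(4, 2) = 69768. Since P₁ is strictly southwest of P₂, a monotone path through both must visit P₁ then P₂; paths through both = C(16, 13)·C(3, 1)·C(4, 2) = 10080. Avoid both = 245157 − 19600 − 69768 + 10080 = 165869.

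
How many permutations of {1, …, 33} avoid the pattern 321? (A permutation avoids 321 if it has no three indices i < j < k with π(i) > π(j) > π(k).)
C_33 = 212336130412243110

These 321-avoiding permutations are counted by the Catalan number C_n = (1/(n + 1)) · C(2n, n). For n = 33: C_33 = (1/34) · C(66, 33) = 7219428434016265740/34 = 212336130412243110.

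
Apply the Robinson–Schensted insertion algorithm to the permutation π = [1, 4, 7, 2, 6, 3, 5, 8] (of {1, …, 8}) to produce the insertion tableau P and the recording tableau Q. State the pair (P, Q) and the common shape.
P = [1, 2, 3, 5, 8] / [4, 6] / [7];  Q = [1, 2, 3, 7, 8] / [4, 5] / [6];  common shape = (5, 2, 1)

Row-insert the values π_1, π_2, … into P one at a time, bumping the leftmost entry strictly greater than the inserted value down to the next row. The recording tableau Q records, in position (i, j), the step at which that cell was added to P.
  Insert 1 (step 1): P = [1];  Q = [1]
  Insert 4 (step 2): P = [1, 4];  Q = [1, 2]
  Insert 7 (step 3): P = [1, 4, 7];  Q = [1, 2, 3]
  Insert 2 (step 4): P = [1, 2, 7] / [4];  Q = [1, 2, 3] / [4]
  Insert 6 (step 5): P = [1, 2, 6] / [4, 7];  Q = [1, 2, 3] / [4, 5]
  Insert 3 (step 6): P = [1, 2, 3] / [4, 6] / [7];  Q = [1, 2, 3] / [4, 5] / [6]
  Insert 5 (step 7): P = [1, 2, 3, 5] / [4, 6] / [7];  Q = [1, 2, 3, 7] / [4, 5] / [6]
  Insert 8 (step 8): P = [1, 2, 3, 5, 8] / [4, 6] / [7];  Q = [1, 2, 3, 7, 8] / [4, 5] / [6]
Final shape: (5, 2, 1).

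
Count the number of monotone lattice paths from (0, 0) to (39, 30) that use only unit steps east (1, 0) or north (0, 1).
Number of paths = 31627280033224861216

A monotone lattice path from (0, 0) to (39, 30) consists of 39 east steps and 30 north steps in some order, so it is determined by which 39 of the 69 steps are east. The count is C(69, 39) = 31627280033224861216.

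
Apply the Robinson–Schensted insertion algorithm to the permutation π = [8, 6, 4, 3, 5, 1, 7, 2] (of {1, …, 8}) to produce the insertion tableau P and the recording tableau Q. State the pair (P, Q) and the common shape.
P = [1, 2, 7] / [3, 5] / [4] / [6] / [8];  Q = [1, 5, 7] / [2, 8] / [3] / [4] / [6];  common shape = (3, 2, 1, 1, 1)

Row-insert the values π_1, π_2, … into P one at a time, bumping the leftmost entry strictly greater than the inserted value down to the next row. The recording tableau Q records, in position (i, j), the step at which that cell was added to P.
  Insert 8 (step 1): P = [8];  Q = [1]
  Insert 6 (step 2): P = [6] / [8];  Q = [1] / [2]
  Insert 4 (step 3): P = [4] / [6] / [8];  Q = [1] / [2] / [3]
  Insert 3 (step 4): P = [3] / [4] / [6] / [8];  Q = [1] / [2] / [3] / [4]
  Insert 5 (step 5): P = [3, 5] / [4] / [6] / [8];  Q = [1, 5] / [2] / [3] / [4]
  Insert 1 (step 6): P = [1, 5] / [3] / [4] / [6] / [8];  Q = [1, 5] / [2] / [3] / [4] / [6]
  Insert 7 (step 7): P = [1, 5, 7] / [3] / [4] / [6] / [8];  Q = [1, 5, 7] / [2] / [3] / [4] / [6]
  Insert 2 (step 8): P = [1, 2, 7] / [3, 5] / [4] / [6] / [8];  Q = [1, 5, 7] / [2, 8] / [3] / [4] / [6]
Final shape: (3, 2, 1, 1, 1).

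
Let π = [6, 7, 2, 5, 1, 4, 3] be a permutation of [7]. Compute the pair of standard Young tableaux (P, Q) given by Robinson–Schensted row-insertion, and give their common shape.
P = [1, 3] / [2, 4] / [5, 7] / [6];  Q = [1, 2] / [3, 4] / [5, 6] / [7];  common shape = (2, 2, 2, 1)

Row-insert the values π_1, π_2, … into P one at a time, bumping the leftmost entry strictly greater than the inserted value down to the next row. The recording tableau Q records, in position (i, j), the step at which that cell was added to P.
  Insert 6 (step 1): P = [6];  Q = [1]
  Insert 7 (step 2): P = [6, 7];  Q = [1, 2]
  Insert 2 (step 3): P = [2, 7] / [6];  Q = [1, 2] / [3]
  Insert 5 (step 4): P = [2, 5] / [6, 7];  Q = [1, 2] / [3, 4]
  Insert 1 (step 5): P = [1, 5] / [2, 7] / [6];  Q = [1, 2] / [3, 4] / [5]
  Insert 4 (step 6): P = [1, 4] / [2, 5] / [6, 7];  Q = [1, 2] / [3, 4] / [5, 6]
  Insert 3 (step 7): P = [1, 3] / [2, 4] / [5, 7] / [6];  Q = [1, 2] / [3, 4] / [5, 6] / [7]
Final shape: (2, 2, 2, 1).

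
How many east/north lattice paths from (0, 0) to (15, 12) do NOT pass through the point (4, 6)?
Number of paths = 14784900

Total paths from (0, 0) to (15, 12): C(27, 15) = 17383860. Paths through (4, 6): (paths (0, 0) → (4, 6)) × (paths (4, 6) → (15, 12)) = C(10, 4) · C(17, 11) = 210 · 12376 = 2598960. Avoidance count = 17383860 − 2598960 = 14784900.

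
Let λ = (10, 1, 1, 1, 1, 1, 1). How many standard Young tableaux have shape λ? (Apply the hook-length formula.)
# SYT of shape (10, 1, 1, 1, 1, 1, 1) = 5005

Hook-length formula: f^λ = n! / Π hook(c), product over all cells c of the Young diagram. For λ = (10, 1, 1, 1, 1, 1, 1), n = 16 boxes. Hook lengths by row (left-to-right, top-to-bottom): [16, 9, 8, 7, 6, 5, 4, 3, 2, 1]; [6]; [5]; [4]; [3]; [2]; [1]. Product of hooks = 4180377600. So f^λ = 16! / 4180377600 = 20922789888000 / 4180377600 = 5005.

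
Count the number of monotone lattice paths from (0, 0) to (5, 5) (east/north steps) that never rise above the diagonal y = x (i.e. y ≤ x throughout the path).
Number of paths = 42

By the reflection principle (André's argument), the number of monotone paths to (5, 5) with n ≤ m that never go above y = x is C(10, 5) − C(10, 6) = 252 − 210 = 42.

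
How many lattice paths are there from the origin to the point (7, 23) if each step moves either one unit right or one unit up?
Number of paths = 2035800

A monotone lattice path from (0, 0) to (7, 23) consists of 7 east steps and 23 north steps in some order, so it is determined by which 7 of the 30 steps are east. The count is C(30, 7) = 2035800.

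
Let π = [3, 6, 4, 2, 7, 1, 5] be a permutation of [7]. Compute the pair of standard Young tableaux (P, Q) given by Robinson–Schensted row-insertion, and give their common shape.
P = [1, 4, 5] / [2, 7] / [3] / [6];  Q = [1, 2, 5] / [3, 7] / [4] / [6];  common shape = (3, 2, 1, 1)

Row-insert the values π_1, π_2, … into P one at a time, bumping the leftmost entry strictly greater than the inserted value down to the next row. The recording tableau Q records, in position (i, j), the step at which that cell was added to P.
  Insert 3 (step 1): P = [3];  Q = [1]
  Insert 6 (step 2): P = [3, 6];  Q = [1, 2]
  Insert 4 (step 3): P = [3, 4] / [6];  Q = [1, 2] / [3]
  Insert 2 (step 4): P = [2, 4] / [3] / [6];  Q = [1, 2] / [3] / [4]
  Insert 7 (step 5): P = [2, 4, 7] / [3] / [6];  Q = [1, 2, 5] / [3] / [4]
  Insert 1 (step 6): P = [1, 4, 7] / [2] / [3] / [6];  Q = [1, 2, 5] / [3] / [4] / [6]
  Insert 5 (step 7): P = [1, 4, 5] / [2, 7] / [3] / [6];  Q = [1, 2, 5] / [3, 7] / [4] / [6]
Final shape: (3, 2, 1, 1).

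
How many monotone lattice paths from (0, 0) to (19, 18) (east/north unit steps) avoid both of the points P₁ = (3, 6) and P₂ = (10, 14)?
Number of paths = 14101392540

Inclusion–exclusion. Total paths: C(37, 19) = 17672631900. Through P₁: C(9, 3)·C(28, 16) = 2555427420. Through P₂: C(24, 10)·C(13, 9) = 1402298040. Since P₁ is strictly southwest of P₂, a monotone path through both must visit P₁ then P₂; paths through both = C(9, 3)·C(15, 7)·C(13, 9) = 386486100. Avoid both = 17672631900 − 2555427420 − 1402298040 + 386486100 = 14101392540.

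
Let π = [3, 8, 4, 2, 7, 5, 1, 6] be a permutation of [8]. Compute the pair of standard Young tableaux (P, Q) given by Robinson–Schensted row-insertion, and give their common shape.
P = [1, 4, 5, 6] / [2, 7] / [3] / [8];  Q = [1, 2, 5, 8] / [3, 6] / [4] / [7];  common shape = (4, 2, 1, 1)

Row-insert the values π_1, π_2, … into P one at a time, bumping the leftmost entry strictly greater than the inserted value down to the next row. The recording tableau Q records, in position (i, j), the step at which that cell was added to P.
  Insert 3 (step 1): P = [3];  Q = [1]
  Insert 8 (step 2): P = [3, 8];  Q = [1, 2]
  Insert 4 (step 3): P = [3, 4] / [8];  Q = [1, 2] / [3]
  Insert 2 (step 4): P = [2, 4] / [3] / [8];  Q = [1, 2] / [3] / [4]
  Insert 7 (step 5): P = [2, 4, 7] / [3] / [8];  Q = [1, 2, 5] / [3] / [4]
  Insert 5 (step 6): P = [2, 4, 5] / [3, 7] / [8];  Q = [1, 2, 5] / [3, 6] / [4]
  Insert 1 (step 7): P = [1, 4, 5] / [2, 7] / [3] / [8];  Q = [1, 2, 5] / [3, 6] / [4] / [7]
  Insert 6 (step 8): P = [1, 4, 5, 6] / [2, 7] / [3] / [8];  Q = [1, 2, 5, 8] / [3, 6] / [4] / [7]
Final shape: (4, 2, 1, 1).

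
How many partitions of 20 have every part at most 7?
p(20, parts ≤ 7) = 364

Use the recurrence p(n, m) = p(n, m−1) + p(n−m, m): either the largest part is < m (count p(n, m−1)) or the largest part is exactly m (remove one copy of m, count p(n−m, m)). With p(0, ·) = 1 this gives p(20, parts ≤ 7) = 364. (By conjugating Young diagrams, this also counts partitions of 20 into at most 7 parts.)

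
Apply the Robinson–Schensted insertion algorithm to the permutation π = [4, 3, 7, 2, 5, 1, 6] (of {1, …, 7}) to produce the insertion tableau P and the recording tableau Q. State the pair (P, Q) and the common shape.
P = [1, 5, 6] / [2, 7] / [3] / [4];  Q = [1, 3, 7] / [2, 5] / [4] / [6];  common shape = (3, 2, 1, 1)

Row-insert the values π_1, π_2, … into P one at a time, bumping the leftmost entry strictly greater than the inserted value down to the next row. The recording tableau Q records, in position (i, j), the step at which that cell was added to P.
  Insert 4 (step 1): P = [4];  Q = [1]
  Insert 3 (step 2): P = [3] / [4];  Q = [1] / [2]
  Insert 7 (step 3): P = [3, 7] / [4];  Q = [1, 3] / [2]
  Insert 2 (step 4): P = [2, 7] / [3] / [4];  Q = [1, 3] / [2] / [4]
  Insert 5 (step 5): P = [2, 5] / [3, 7] / [4];  Q = [1, 3] / [2, 5] / [4]
  Insert 1 (step 6): P = [1, 5] / [2, 7] / [3] / [4];  Q = [1, 3] / [2, 5] / [4] / [6]
  Insert 6 (step 7): P = [1, 5, 6] / [2, 7] / [3] / [4];  Q = [1, 3, 7] / [2, 5] / [4] / [6]
Final shape: (3, 2, 1, 1).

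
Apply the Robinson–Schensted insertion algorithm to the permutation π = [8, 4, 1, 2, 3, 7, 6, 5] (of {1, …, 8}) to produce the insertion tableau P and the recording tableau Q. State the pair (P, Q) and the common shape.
P = [1, 2, 3, 5] / [4, 6] / [7] / [8];  Q = [1, 4, 5, 6] / [2, 7] / [3] / [8];  common shape = (4, 2, 1, 1)

Row-insert the values π_1, π_2, … into P one at a time, bumping the leftmost entry strictly greater than the inserted value down to the next row. The recording tableau Q records, in position (i, j), the step at which that cell was added to P.
  Insert 8 (step 1): P = [8];  Q = [1]
  Insert 4 (step 2): P = [4] / [8];  Q = [1] / [2]
  Insert 1 (step 3): P = [1] / [4] / [8];  Q = [1] / [2] / [3]
  Insert 2 (step 4): P = [1, 2] / [4] / [8];  Q = [1, 4] / [2] / [3]
  Insert 3 (step 5): P = [1, 2, 3] / [4] / [8];  Q = [1, 4, 5] / [2] / [3]
  Insert 7 (step 6): P = [1, 2, 3, 7] / [4] / [8];  Q = [1, 4, 5, 6] / [2] / [3]
  Insert 6 (step 7): P = [1, 2, 3, 6] / [4, 7] / [8];  Q = [1, 4, 5, 6] / [2, 7] / [3]
  Insert 5 (step 8): P = [1, 2, 3, 5] / [4, 6] / [7] / [8];  Q = [1, 4, 5, 6] / [2, 7] / [3] / [8]
Final shape: (4, 2, 1, 1).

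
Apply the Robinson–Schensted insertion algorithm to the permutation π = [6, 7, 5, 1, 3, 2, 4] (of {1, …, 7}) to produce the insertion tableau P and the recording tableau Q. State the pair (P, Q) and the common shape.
P = [1, 2, 4] / [3, 7] / [5] / [6];  Q = [1, 2, 7] / [3, 5] / [4] / [6];  common shape = (3, 2, 1, 1)

Row-insert the values π_1, π_2, … into P one at a time, bumping the leftmost entry strictly greater than the inserted value down to the next row. The recording tableau Q records, in position (i, j), the step at which that cell was added to P.
  Insert 6 (step 1): P = [6];  Q = [1]
  Insert 7 (step 2): P = [6, 7];  Q = [1, 2]
  Insert 5 (step 3): P = [5, 7] / [6];  Q = [1, 2] / [3]
  Insert 1 (step 4): P = [1, 7] / [5] / [6];  Q = [1, 2] / [3] / [4]
  Insert 3 (step 5): P = [1, 3] / [5, 7] / [6];  Q = [1, 2] / [3, 5] / [4]
  Insert 2 (step 6): P = [1, 2] / [3, 7] / [5] / [6];  Q = [1, 2] / [3, 5] / [4] / [6]
  Insert 4 (step 7): P = [1, 2, 4] / [3, 7] / [5] / [6];  Q = [1, 2, 7] / [3, 5] / [4] / [6]
Final shape: (3, 2, 1, 1).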